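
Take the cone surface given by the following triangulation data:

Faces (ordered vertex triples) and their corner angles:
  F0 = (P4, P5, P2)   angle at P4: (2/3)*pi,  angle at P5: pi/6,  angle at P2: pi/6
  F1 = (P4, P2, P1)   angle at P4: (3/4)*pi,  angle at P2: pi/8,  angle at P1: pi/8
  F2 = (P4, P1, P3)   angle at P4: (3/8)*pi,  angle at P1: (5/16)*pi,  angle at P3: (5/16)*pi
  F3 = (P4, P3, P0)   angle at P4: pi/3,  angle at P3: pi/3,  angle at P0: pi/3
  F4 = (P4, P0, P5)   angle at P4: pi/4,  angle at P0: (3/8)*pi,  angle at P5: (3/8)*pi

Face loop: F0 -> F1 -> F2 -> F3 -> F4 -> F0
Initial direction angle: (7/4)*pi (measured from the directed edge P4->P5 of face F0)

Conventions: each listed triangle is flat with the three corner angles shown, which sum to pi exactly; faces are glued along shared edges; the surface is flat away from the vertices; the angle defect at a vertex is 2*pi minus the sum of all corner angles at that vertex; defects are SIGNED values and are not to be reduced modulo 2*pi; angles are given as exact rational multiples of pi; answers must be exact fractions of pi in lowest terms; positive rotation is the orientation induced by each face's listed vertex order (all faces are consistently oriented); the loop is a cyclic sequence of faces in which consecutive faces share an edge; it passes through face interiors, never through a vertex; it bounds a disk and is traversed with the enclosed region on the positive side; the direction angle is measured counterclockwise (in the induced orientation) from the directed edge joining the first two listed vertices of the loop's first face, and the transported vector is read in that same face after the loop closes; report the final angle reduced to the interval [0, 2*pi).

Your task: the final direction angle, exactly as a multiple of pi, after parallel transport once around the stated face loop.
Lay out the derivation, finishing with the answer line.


enclosed vertex P4: corner angles sum to (19/8)*pi, defect = 2*pi - (19/8)*pi = (-3/8)*pi
summing the enclosed defects onto the initial angle, mod 2*pi in the induced orientation:
final angle = (7/4)*pi - (3/8)*pi = (11/8)*pi (mod 2*pi)

Answer: final direction angle = (11/8)*pi


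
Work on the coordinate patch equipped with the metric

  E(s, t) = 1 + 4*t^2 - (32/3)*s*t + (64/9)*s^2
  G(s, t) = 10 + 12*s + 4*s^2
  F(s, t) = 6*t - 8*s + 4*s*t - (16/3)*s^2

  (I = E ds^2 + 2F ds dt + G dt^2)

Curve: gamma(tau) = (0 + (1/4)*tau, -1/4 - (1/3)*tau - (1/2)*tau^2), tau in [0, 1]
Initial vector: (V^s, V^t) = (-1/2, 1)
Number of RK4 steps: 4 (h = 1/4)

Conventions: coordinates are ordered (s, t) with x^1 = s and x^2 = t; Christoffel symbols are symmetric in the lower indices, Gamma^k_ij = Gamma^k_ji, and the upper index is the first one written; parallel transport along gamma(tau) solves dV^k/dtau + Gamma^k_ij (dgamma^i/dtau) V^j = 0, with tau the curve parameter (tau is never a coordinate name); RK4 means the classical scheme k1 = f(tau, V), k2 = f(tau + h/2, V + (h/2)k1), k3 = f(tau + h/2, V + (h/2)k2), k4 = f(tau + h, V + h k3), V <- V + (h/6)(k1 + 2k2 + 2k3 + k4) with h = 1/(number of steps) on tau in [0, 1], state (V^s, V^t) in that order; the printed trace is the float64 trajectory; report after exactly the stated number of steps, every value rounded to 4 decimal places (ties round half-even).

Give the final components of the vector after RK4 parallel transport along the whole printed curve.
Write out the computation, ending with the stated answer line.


gamma'(tau) = (1/4, -1/3 - tau); f(tau, V)^k = -Gamma^k_ij(gamma(tau)) gamma'^i(tau) V^j; h = 1/4; intermediate values shown to 6 dp
curve data and Christoffel symbols at the stage parameters:
  tau = 0.000000: gamma = (0.000000, -0.250000), gamma' = (0.250000, -0.333333); Gamma_sss = 0.130081, Gamma_sst = -0.097561, Gamma_stt = 0.000000, Gamma_tss = -0.780488, Gamma_tst = 0.585366, Gamma_ttt = 0.000000
  tau = 0.125000: gamma = (0.031250, -0.299479), gamma' = (0.250000, -0.458333); Gamma_sss = 0.167777, Gamma_sst = -0.125833, Gamma_stt = 0.000000, Gamma_tss = -0.753075, Gamma_tst = 0.564806, Gamma_ttt = 0.000000
  tau = 0.250000: gamma = (0.062500, -0.364583), gamma' = (0.250000, -0.583333); Gamma_sss = 0.206506, Gamma_sst = -0.154879, Gamma_stt = 0.000000, Gamma_tss = -0.720369, Gamma_tst = 0.540277, Gamma_ttt = 0.000000
  tau = 0.375000: gamma = (0.093750, -0.445312), gamma' = (0.250000, -0.708333); Gamma_sss = 0.244091, Gamma_sst = -0.183069, Gamma_stt = 0.000000, Gamma_tss = -0.682118, Gamma_tst = 0.511589, Gamma_ttt = 0.000000
  tau = 0.500000: gamma = (0.125000, -0.541667), gamma' = (0.250000, -0.833333); Gamma_sss = 0.278403, Gamma_sst = -0.208802, Gamma_stt = 0.000000, Gamma_tss = -0.638690, Gamma_tst = 0.479017, Gamma_ttt = 0.000000
  tau = 0.625000: gamma = (0.156250, -0.653646), gamma' = (0.250000, -0.958333); Gamma_sss = 0.307616, Gamma_sst = -0.230712, Gamma_stt = 0.000000, Gamma_tss = -0.591068, Gamma_tst = 0.443301, Gamma_ttt = 0.000000
  tau = 0.750000: gamma = (0.187500, -0.781250), gamma' = (0.250000, -1.083333); Gamma_sss = 0.330439, Gamma_sst = -0.247829, Gamma_stt = 0.000000, Gamma_tss = -0.540718, Gamma_tst = 0.405539, Gamma_ttt = 0.000000
  tau = 0.875000: gamma = (0.218750, -0.924479), gamma' = (0.250000, -1.208333); Gamma_sss = 0.346250, Gamma_sst = -0.259688, Gamma_stt = 0.000000, Gamma_tss = -0.489347, Gamma_tst = 0.367010, Gamma_ttt = 0.000000
  tau = 1.000000: gamma = (0.250000, -1.083333), gamma' = (0.250000, -1.333333); Gamma_sss = 0.355091, Gamma_sst = -0.266319, Gamma_stt = 0.000000, Gamma_tss = -0.438642, Gamma_tst = 0.328982, Gamma_ttt = 0.000000
step 0: V^s = -0.5000, V^t = 1.0000
step 1: k1 = (0.056911, -0.341463), k2 = (0.079216, -0.355563), k3 = (0.078882, -0.354067), k4 = (0.103479, -0.360974); V <- V + (h/6)(k1 + 2k2 + 2k3 + k4): V^s = -0.4801, V^t = 0.9116
step 2: k1 = (0.103464, -0.360921), k2 = (0.128751, -0.359799), k3 = (0.128155, -0.358132), k4 = (0.152071, -0.348870); V <- V + (h/6)(k1 + 2k2 + 2k3 + k4): V^s = -0.4481, V^t = 0.8222
step 3: k1 = (0.152074, -0.348876), k2 = (0.172773, -0.331975), k3 = (0.172124, -0.330728), k4 = (0.188029, -0.307685); V <- V + (h/6)(k1 + 2k2 + 2k3 + k4): V^s = -0.4052, V^t = 0.7396
step 4: k1 = (0.188077, -0.307763), k2 = (0.198319, -0.280280), k3 = (0.198030, -0.279871), k4 = (0.202452, -0.250088); V <- V + (h/6)(k1 + 2k2 + 2k3 + k4): V^s = -0.3559, V^t = 0.6697

Answer: V^s = -0.3559, V^t = 0.6697


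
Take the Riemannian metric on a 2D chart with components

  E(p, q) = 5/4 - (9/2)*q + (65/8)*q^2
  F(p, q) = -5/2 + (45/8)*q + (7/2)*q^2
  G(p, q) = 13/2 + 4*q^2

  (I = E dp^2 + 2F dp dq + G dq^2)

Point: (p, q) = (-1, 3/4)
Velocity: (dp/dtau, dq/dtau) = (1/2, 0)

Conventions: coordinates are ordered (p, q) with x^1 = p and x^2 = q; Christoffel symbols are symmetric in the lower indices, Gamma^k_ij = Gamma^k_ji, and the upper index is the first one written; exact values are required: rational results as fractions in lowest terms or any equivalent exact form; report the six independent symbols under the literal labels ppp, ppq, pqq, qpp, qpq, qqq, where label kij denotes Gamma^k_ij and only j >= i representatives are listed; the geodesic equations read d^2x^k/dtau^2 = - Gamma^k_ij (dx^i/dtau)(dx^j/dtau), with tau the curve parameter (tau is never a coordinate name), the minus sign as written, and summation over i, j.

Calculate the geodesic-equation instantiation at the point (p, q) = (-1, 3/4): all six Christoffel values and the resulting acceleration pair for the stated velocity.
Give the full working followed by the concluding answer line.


E = 313/128, F = 59/16, G = 35/4 at the point
E_p = 0, E_q = 123/16, F_p = 0, F_q = 87/8, G_p = 0, G_q = 6
EG - F^2 = 3993/512;  g^inv = (512/3993) * [[35/4, -59/16], [-59/16, 313/128]]
first-kind symbols [ij,l] = (1/2)(d_i g_jl + d_j g_il - d_l g_ij): [pp,p] = E_p/2 = 0, [pp,q] = F_p - E_q/2 = -123/32, [pq,p] = E_q/2 = 123/32, [pq,q] = G_p/2 = 0, [qq,p] = F_q - G_p/2 = 87/8, [qq,q] = G_q/2 = 3
Gamma^p_ij = (G*[ij,p] - F*[ij,q])/(EG - F^2), Gamma^q_ij = (E*[ij,q] - F*[ij,p])/(EG - F^2)
Gamma_ppp = 2419/1331, Gamma_ppq = 5740/1331, Gamma_pqq = 14352/1331, Gamma_qpp = -12833/10648, Gamma_qpq = -2419/1331, Gamma_qqq = -5592/1331
d^2p/dtau^2 = -(Gamma_ppp*(1/2)^2 + 2*Gamma_ppq*(1/2)*(0) + Gamma_pqq*(0)^2) = -2419/5324
d^2q/dtau^2 = -(Gamma_qpp*(1/2)^2 + 2*Gamma_qpq*(1/2)*(0) + Gamma_qqq*(0)^2) = 12833/42592

Answer: Gamma_ppp = 2419/1331, Gamma_ppq = 5740/1331, Gamma_pqq = 14352/1331, Gamma_qpp = -12833/10648, Gamma_qpq = -2419/1331, Gamma_qqq = -5592/1331; accelerations (d^2p/dtau^2, d^2q/dtau^2) = (-2419/5324, 12833/42592)


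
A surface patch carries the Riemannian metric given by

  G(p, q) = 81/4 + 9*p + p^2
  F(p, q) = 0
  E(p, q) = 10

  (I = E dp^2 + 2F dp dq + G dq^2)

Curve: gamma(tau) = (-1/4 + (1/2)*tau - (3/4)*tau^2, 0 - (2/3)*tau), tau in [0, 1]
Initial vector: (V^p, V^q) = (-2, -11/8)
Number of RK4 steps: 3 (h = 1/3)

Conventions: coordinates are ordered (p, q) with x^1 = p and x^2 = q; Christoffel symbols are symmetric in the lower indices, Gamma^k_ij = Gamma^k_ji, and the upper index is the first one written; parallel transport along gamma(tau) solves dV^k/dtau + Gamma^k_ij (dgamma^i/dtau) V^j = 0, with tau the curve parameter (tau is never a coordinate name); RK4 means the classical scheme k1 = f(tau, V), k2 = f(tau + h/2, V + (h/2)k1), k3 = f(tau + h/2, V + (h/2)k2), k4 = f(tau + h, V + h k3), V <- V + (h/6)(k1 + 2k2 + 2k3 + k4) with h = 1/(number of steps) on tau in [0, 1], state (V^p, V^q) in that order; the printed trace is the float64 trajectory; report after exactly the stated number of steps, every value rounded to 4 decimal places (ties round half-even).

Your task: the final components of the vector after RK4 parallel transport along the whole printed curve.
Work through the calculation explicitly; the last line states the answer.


gamma'(tau) = (1/2 - (3/2)*tau, -2/3); f(tau, V)^k = -Gamma^k_ij(gamma(tau)) gamma'^i(tau) V^j; h = 1/3; intermediate values shown to 6 dp
curve data and Christoffel symbols at the stage parameters:
  tau = 0.000000: gamma = (-0.250000, 0.000000), gamma' = (0.500000, -0.666667); Gamma_ppp = 0.000000, Gamma_ppq = 0.000000, Gamma_pqq = -0.425000, Gamma_qpp = 0.000000, Gamma_qpq = 0.235294, Gamma_qqq = 0.000000
  tau = 0.166667: gamma = (-0.187500, -0.111111), gamma' = (0.250000, -0.666667); Gamma_ppp = 0.000000, Gamma_ppq = 0.000000, Gamma_pqq = -0.431250, Gamma_qpp = 0.000000, Gamma_qpq = 0.231884, Gamma_qqq = 0.000000
  tau = 0.333333: gamma = (-0.166667, -0.222222), gamma' = (0.000000, -0.666667); Gamma_ppp = 0.000000, Gamma_ppq = 0.000000, Gamma_pqq = -0.433333, Gamma_qpp = 0.000000, Gamma_qpq = 0.230769, Gamma_qqq = 0.000000
  tau = 0.500000: gamma = (-0.187500, -0.333333), gamma' = (-0.250000, -0.666667); Gamma_ppp = 0.000000, Gamma_ppq = 0.000000, Gamma_pqq = -0.431250, Gamma_qpp = 0.000000, Gamma_qpq = 0.231884, Gamma_qqq = 0.000000
  tau = 0.666667: gamma = (-0.250000, -0.444444), gamma' = (-0.500000, -0.666667); Gamma_ppp = 0.000000, Gamma_ppq = 0.000000, Gamma_pqq = -0.425000, Gamma_qpp = 0.000000, Gamma_qpq = 0.235294, Gamma_qqq = 0.000000
  tau = 0.833333: gamma = (-0.354167, -0.555556), gamma' = (-0.750000, -0.666667); Gamma_ppp = 0.000000, Gamma_ppq = 0.000000, Gamma_pqq = -0.414583, Gamma_qpp = 0.000000, Gamma_qpq = 0.241206, Gamma_qqq = 0.000000
  tau = 1.000000: gamma = (-0.500000, -0.666667), gamma' = (-1.000000, -0.666667); Gamma_ppp = 0.000000, Gamma_ppq = 0.000000, Gamma_pqq = -0.400000, Gamma_qpp = 0.000000, Gamma_qpq = 0.250000, Gamma_qqq = 0.000000
step 0: V^p = -2.0000, V^q = -1.3750
step 1: k1 = (0.389583, -0.151961), k2 = (0.402594, -0.217963), k3 = (0.405757, -0.216990), k4 = (0.418118, -0.286884); V <- V + (h/6)(k1 + 2k2 + 2k3 + k4): V^p = -1.8653, V^q = -1.4477
step 2: k1 = (0.418227, -0.286971), k2 = (0.429967, -0.364279), k3 = (0.433671, -0.364724), k4 = (0.444630, -0.454544); V <- V + (h/6)(k1 + 2k2 + 2k3 + k4): V^p = -1.7214, V^q = -1.5699
step 3: k1 = (0.444806, -0.454720), k2 = (0.454851, -0.562602), k3 = (0.459820, -0.565586), k4 = (0.468915, -0.700965); V <- V + (h/6)(k1 + 2k2 + 2k3 + k4): V^p = -1.5690, V^q = -1.7595

Answer: V^p = -1.5690, V^q = -1.7595


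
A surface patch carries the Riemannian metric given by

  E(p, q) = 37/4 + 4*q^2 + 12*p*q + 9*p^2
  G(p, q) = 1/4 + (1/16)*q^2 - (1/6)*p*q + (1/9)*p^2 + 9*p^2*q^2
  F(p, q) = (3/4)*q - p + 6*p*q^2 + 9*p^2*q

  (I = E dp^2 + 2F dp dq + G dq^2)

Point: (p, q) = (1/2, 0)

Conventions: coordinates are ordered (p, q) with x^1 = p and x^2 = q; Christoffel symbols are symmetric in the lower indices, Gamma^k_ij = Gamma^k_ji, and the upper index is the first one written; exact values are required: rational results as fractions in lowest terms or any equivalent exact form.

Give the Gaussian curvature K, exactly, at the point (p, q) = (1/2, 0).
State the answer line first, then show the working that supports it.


Answer: K = 855/424

E = 23/2, F = -1/2, G = 5/18, EG - F^2 = 53/18 at the point
E_p = 9, E_q = 6, F_p = -1, F_q = 3, G_p = 1/9, G_q = -1/12
E_qq = 8, F_pq = 9, G_pp = 2/9
Brioschi: K = (det M1 - det M2) / (EG - F^2)^2 with the standard first/second-derivative matrices M1, M2.
M1 = [[-E_qq/2 + F_pq - G_pp/2, E_p/2, F_p - E_q/2], [F_q - G_p/2, E, F], [G_q/2, F, G]] = [[44/9, 9/2, -4], [53/18, 23/2, -1/2], [-1/24, -1/2, 5/18]]; det M1 = 38311/2592
M2 = [[0, E_q/2, G_p/2], [E_q/2, E, F], [G_p/2, F, G]] = [[0, 3, 1/18], [3, 23/2, -1/2], [1/18, -1/2, 5/18]]; det M2 = -1751/648
det M1 - det M2 = 5035/288; K = 5035/288 / (53/18)^2 = 855/424


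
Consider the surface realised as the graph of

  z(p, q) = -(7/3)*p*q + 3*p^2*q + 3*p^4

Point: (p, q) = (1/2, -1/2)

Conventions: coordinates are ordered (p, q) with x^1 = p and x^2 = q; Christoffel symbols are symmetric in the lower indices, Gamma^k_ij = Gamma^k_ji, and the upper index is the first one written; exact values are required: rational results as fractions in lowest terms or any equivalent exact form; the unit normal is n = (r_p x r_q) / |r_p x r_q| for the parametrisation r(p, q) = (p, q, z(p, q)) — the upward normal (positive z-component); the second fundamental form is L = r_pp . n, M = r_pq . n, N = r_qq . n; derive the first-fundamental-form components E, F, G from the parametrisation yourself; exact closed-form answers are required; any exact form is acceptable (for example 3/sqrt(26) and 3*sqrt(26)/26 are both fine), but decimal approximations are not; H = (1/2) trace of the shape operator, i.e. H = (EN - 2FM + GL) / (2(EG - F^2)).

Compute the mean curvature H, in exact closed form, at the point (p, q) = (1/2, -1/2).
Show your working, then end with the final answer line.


z_p = 7/6, z_q = -5/12, z_pp = 6, z_pq = 2/3, z_qq = 0
E = 85/36, F = -35/72, G = 169/144; answer radicand W^2 = 365/144
unnormalised second-form numerators: l = 6, m = 2/3, n = 0; L = l/sqrt(365/144), and similarly M = m/sqrt(W^2), N = n/sqrt(W^2)
H = (E*n - 2*F*m + G*l) / (2*(EG - F^2)*sqrt(W^2)); E*n - 2*F*m + G*l = 1661/216, EG - F^2 = 365/144, so H = (1661/1095)/sqrt(365/144)

Answer: H = 6644*sqrt(365)/133225


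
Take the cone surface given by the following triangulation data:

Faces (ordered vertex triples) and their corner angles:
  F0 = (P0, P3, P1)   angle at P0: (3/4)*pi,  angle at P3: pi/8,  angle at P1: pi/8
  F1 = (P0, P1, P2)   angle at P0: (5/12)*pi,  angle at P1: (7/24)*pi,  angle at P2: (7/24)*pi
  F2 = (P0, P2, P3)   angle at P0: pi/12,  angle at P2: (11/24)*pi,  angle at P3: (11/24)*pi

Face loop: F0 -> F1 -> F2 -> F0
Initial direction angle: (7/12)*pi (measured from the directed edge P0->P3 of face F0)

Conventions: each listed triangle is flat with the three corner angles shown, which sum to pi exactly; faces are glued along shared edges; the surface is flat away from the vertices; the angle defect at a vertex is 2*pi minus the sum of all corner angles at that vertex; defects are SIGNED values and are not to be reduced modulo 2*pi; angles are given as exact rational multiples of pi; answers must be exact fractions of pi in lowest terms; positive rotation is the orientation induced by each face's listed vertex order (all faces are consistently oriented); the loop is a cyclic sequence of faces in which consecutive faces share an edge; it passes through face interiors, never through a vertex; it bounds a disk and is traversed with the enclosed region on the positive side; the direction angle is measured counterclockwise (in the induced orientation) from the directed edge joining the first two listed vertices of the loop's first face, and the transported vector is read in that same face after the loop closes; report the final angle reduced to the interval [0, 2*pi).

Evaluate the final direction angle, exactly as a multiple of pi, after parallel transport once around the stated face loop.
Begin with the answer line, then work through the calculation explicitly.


Answer: final direction angle = (4/3)*pi

enclosed vertex P0: corner angles sum to (5/4)*pi, defect = 2*pi - (5/4)*pi = (3/4)*pi
holonomy = initial angle + sum of enclosed defects (mod 2*pi), positive in the induced orientation
final angle = (7/12)*pi + (3/4)*pi = (4/3)*pi (mod 2*pi)


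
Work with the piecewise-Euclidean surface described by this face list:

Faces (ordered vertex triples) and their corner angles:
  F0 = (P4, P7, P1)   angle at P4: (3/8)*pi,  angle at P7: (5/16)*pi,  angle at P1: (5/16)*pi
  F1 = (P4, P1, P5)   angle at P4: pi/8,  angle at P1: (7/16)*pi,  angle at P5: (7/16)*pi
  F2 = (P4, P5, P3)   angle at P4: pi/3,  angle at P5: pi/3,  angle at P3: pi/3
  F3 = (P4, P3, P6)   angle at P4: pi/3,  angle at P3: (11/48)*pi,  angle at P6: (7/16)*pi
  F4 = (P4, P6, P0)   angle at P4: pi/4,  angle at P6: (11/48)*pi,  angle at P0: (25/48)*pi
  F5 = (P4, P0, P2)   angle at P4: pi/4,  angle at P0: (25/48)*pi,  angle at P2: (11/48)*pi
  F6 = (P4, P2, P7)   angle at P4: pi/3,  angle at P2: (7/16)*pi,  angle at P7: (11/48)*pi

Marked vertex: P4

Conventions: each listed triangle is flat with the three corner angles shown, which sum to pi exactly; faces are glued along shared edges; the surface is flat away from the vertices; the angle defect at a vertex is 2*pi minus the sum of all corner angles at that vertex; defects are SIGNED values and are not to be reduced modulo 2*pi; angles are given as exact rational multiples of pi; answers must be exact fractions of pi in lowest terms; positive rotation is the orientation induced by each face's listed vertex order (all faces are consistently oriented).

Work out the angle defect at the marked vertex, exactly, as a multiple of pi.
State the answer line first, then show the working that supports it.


Answer: defect(P4) = 0

Sum of corner angles at P4: 2*pi
defect = 2*pi - 2*pi


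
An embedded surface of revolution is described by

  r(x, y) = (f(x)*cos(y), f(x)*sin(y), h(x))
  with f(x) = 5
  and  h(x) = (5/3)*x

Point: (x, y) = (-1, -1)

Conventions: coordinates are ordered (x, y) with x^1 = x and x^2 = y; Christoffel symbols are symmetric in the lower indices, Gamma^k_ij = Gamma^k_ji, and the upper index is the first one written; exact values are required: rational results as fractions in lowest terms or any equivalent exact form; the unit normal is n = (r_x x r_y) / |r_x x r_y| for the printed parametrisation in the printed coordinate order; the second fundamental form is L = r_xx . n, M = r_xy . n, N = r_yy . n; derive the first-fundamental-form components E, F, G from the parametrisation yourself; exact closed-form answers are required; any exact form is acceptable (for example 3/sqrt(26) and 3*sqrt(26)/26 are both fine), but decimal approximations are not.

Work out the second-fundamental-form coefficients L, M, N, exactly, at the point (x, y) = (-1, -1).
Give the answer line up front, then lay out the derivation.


Answer: L = 0, M = 0, N = 5

f = 5, f' = 0, f'' = 0, h' = 5/3, h'' = 0
E = 25/9, F = 0, G = 25; answer radicand W^2 = 25/9
unnormalised second-form numerators: l = 0, m = 0, n = 25/3; L = l/sqrt(25/9), and similarly M = m/sqrt(W^2), N = n/sqrt(W^2)


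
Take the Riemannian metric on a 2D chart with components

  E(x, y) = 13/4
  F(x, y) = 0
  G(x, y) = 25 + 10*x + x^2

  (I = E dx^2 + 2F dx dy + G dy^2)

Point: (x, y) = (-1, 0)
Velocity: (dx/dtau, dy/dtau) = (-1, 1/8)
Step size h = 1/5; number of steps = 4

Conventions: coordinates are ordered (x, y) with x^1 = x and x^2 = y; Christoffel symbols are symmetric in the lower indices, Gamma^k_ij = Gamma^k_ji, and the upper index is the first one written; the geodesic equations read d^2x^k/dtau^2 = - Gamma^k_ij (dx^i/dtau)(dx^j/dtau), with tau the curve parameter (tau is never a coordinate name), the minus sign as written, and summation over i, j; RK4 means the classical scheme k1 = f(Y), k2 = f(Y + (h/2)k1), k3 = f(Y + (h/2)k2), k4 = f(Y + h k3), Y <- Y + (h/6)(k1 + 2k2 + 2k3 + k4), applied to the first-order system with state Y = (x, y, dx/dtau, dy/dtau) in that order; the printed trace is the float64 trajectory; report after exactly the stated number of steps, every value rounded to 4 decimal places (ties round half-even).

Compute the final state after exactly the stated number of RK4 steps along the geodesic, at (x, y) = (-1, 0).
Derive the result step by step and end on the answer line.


f(Y) = (dx/dtau, dy/dtau, -Gamma^x_ij Y'^i Y'^j, -Gamma^y_ij Y'^i Y'^j) with the Gammas evaluated at the stage position; h = 0.200000; intermediate values shown to 6 dp
step 0: x = -1.0000, y = 0.0000, dx/dtau = -1.0000, dy/dtau = 0.1250
step 1:
  k1: at (x, y) = (-1.000000, 0.000000), (dx/dtau, dy/dtau) = (-1.000000, 0.125000); Gamma_xxx = 0.000000, Gamma_xxy = 0.000000, Gamma_xyy = -1.230769, Gamma_yxx = 0.000000, Gamma_yxy = 0.250000, Gamma_yyy = 0.000000; k1 = (-1.000000, 0.125000, 0.019231, 0.062500)
  k2: at (x, y) = (-1.100000, 0.012500), (dx/dtau, dy/dtau) = (-0.998077, 0.131250); Gamma_xxx = 0.000000, Gamma_xxy = 0.000000, Gamma_xyy = -1.200000, Gamma_yxx = 0.000000, Gamma_yxy = 0.256410, Gamma_yyy = 0.000000; k2 = (-0.998077, 0.131250, 0.020672, 0.067178)
  k3: at (x, y) = (-1.099808, 0.013125), (dx/dtau, dy/dtau) = (-0.997933, 0.131718); Gamma_xxx = 0.000000, Gamma_xxy = 0.000000, Gamma_xyy = -1.200059, Gamma_yxx = 0.000000, Gamma_yxy = 0.256398, Gamma_yyy = 0.000000; k3 = (-0.997933, 0.131718, 0.020821, 0.067405)
  k4: at (x, y) = (-1.199587, 0.026344), (dx/dtau, dy/dtau) = (-0.995836, 0.138481); Gamma_xxx = 0.000000, Gamma_xxy = 0.000000, Gamma_xyy = -1.169358, Gamma_yxx = 0.000000, Gamma_yxy = 0.263129, Gamma_yyy = 0.000000; k4 = (-0.995836, 0.138481, 0.022425, 0.072573)
  Y <- Y + (h/6)(k1 + 2k2 + 2k3 + k4): x = -1.1996, y = 0.0263, dx/dtau = -0.9958, dy/dtau = 0.1385
step 2:
  k1: at (x, y) = (-1.199595, 0.026314), (dx/dtau, dy/dtau) = (-0.995845, 0.138475); Gamma_xxx = 0.000000, Gamma_xxy = 0.000000, Gamma_xyy = -1.169355, Gamma_yxx = 0.000000, Gamma_yxy = 0.263130, Gamma_yyy = 0.000000; k1 = (-0.995845, 0.138475, 0.022423, 0.072571)
  k2: at (x, y) = (-1.299180, 0.040161), (dx/dtau, dy/dtau) = (-0.993603, 0.145732); Gamma_xxx = 0.000000, Gamma_xxy = 0.000000, Gamma_xyy = -1.138714, Gamma_yxx = 0.000000, Gamma_yxy = 0.270210, Gamma_yyy = 0.000000; k2 = (-0.993603, 0.145732, 0.024184, 0.078253)
  k3: at (x, y) = (-1.298955, 0.040887), (dx/dtau, dy/dtau) = (-0.993427, 0.146300); Gamma_xxx = 0.000000, Gamma_xxy = 0.000000, Gamma_xyy = -1.138783, Gamma_yxx = 0.000000, Gamma_yxy = 0.270194, Gamma_yyy = 0.000000; k3 = (-0.993427, 0.146300, 0.024374, 0.078539)
  k4: at (x, y) = (-1.398281, 0.055574), (dx/dtau, dy/dtau) = (-0.990970, 0.154182); Gamma_xxx = 0.000000, Gamma_xxy = 0.000000, Gamma_xyy = -1.108221, Gamma_yxx = 0.000000, Gamma_yxy = 0.277645, Gamma_yyy = 0.000000; k4 = (-0.990970, 0.154182, 0.026345, 0.084843)
  Y <- Y + (h/6)(k1 + 2k2 + 2k3 + k4): x = -1.3983, y = 0.0555, dx/dtau = -0.9910, dy/dtau = 0.1542
step 3:
  k1: at (x, y) = (-1.398291, 0.055538), (dx/dtau, dy/dtau) = (-0.990983, 0.154175); Gamma_xxx = 0.000000, Gamma_xxy = 0.000000, Gamma_xyy = -1.108218, Gamma_yxx = 0.000000, Gamma_yxy = 0.277646, Gamma_yyy = 0.000000; k1 = (-0.990983, 0.154175, 0.026342, 0.084840)
  k2: at (x, y) = (-1.497389, 0.070955), (dx/dtau, dy/dtau) = (-0.988348, 0.162659); Gamma_xxx = 0.000000, Gamma_xxy = 0.000000, Gamma_xyy = -1.077726, Gamma_yxx = 0.000000, Gamma_yxy = 0.285501, Gamma_yyy = 0.000000; k2 = (-0.988348, 0.162659, 0.028514, 0.091796)
  k3: at (x, y) = (-1.497126, 0.071804), (dx/dtau, dy/dtau) = (-0.988131, 0.163354); Gamma_xxx = 0.000000, Gamma_xxy = 0.000000, Gamma_xyy = -1.077807, Gamma_yxx = 0.000000, Gamma_yxy = 0.285480, Gamma_yyy = 0.000000; k3 = (-0.988131, 0.163354, 0.028761, 0.092162)
  k4: at (x, y) = (-1.595917, 0.088209), (dx/dtau, dy/dtau) = (-0.985230, 0.172607); Gamma_xxx = 0.000000, Gamma_xxy = 0.000000, Gamma_xyy = -1.047410, Gamma_yxx = 0.000000, Gamma_yxy = 0.293765, Gamma_yyy = 0.000000; k4 = (-0.985230, 0.172607, 0.031206, 0.099914)
  Y <- Y + (h/6)(k1 + 2k2 + 2k3 + k4): x = -1.5959, y = 0.0882, dx/dtau = -0.9852, dy/dtau = 0.1726
step 4:
  k1: at (x, y) = (-1.595930, 0.088165), (dx/dtau, dy/dtau) = (-0.985246, 0.172597); Gamma_xxx = 0.000000, Gamma_xxy = 0.000000, Gamma_xyy = -1.047406, Gamma_yxx = 0.000000, Gamma_yxy = 0.293766, Gamma_yyy = 0.000000; k1 = (-0.985246, 0.172597, 0.031202, 0.099910)
  k2: at (x, y) = (-1.694455, 0.105424), (dx/dtau, dy/dtau) = (-0.982126, 0.182588); Gamma_xxx = 0.000000, Gamma_xxy = 0.000000, Gamma_xyy = -1.017091, Gamma_yxx = 0.000000, Gamma_yxy = 0.302522, Gamma_yyy = 0.000000; k2 = (-0.982126, 0.182588, 0.033908, 0.108499)
  k3: at (x, y) = (-1.694143, 0.106424), (dx/dtau, dy/dtau) = (-0.981855, 0.183447); Gamma_xxx = 0.000000, Gamma_xxy = 0.000000, Gamma_xyy = -1.017187, Gamma_yxx = 0.000000, Gamma_yxy = 0.302493, Gamma_yyy = 0.000000; k3 = (-0.981855, 0.183447, 0.034231, 0.108969)
  k4: at (x, y) = (-1.792301, 0.124854), (dx/dtau, dy/dtau) = (-0.978400, 0.194391); Gamma_xxx = 0.000000, Gamma_xxy = 0.000000, Gamma_xyy = -0.986984, Gamma_yxx = 0.000000, Gamma_yxy = 0.311750, Gamma_yyy = 0.000000; k4 = (-0.978400, 0.194391, 0.037296, 0.118585)
  Y <- Y + (h/6)(k1 + 2k2 + 2k3 + k4): x = -1.7923, y = 0.1248, dx/dtau = -0.9784, dy/dtau = 0.1944

Answer: x = -1.7923, y = 0.1248, dx/dtau = -0.9784, dy/dtau = 0.1944


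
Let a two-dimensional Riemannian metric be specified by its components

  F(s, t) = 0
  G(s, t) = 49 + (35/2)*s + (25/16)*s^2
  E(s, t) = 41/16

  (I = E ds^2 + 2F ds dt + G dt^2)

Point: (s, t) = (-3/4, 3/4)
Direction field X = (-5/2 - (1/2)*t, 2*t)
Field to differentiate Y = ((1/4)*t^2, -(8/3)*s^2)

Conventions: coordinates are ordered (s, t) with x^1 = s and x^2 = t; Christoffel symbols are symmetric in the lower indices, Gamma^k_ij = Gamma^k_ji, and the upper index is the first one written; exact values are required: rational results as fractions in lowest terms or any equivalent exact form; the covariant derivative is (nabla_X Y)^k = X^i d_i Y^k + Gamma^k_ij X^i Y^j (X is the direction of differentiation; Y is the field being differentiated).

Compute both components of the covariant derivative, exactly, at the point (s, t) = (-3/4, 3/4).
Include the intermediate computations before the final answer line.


E = 41/16, F = 0, G = 9409/256 at the point
E_s = 0, E_t = 0, F_s = 0, F_t = 0, G_s = 485/32, G_t = 0
EG - F^2 = 385769/4096;  g^inv = (4096/385769) * [[9409/256, 0], [0, 41/16]]
first-kind symbols [ij,l] = (1/2)(d_i g_jl + d_j g_il - d_l g_ij): [ss,s] = E_s/2 = 0, [ss,t] = F_s - E_t/2 = 0, [st,s] = E_t/2 = 0, [st,t] = G_s/2 = 485/64, [tt,s] = F_t - G_s/2 = -485/64, [tt,t] = G_t/2 = 0
Gamma^s_ij = (G*[ij,s] - F*[ij,t])/(EG - F^2), Gamma^t_ij = (E*[ij,t] - F*[ij,s])/(EG - F^2)
Gamma_sss = 0, Gamma_sst = 0, Gamma_stt = -485/164, Gamma_tss = 0, Gamma_tst = 20/97, Gamma_ttt = 0
X = (-23/8, 3/2), Y = (9/64, -3/2) at the point

Answer: (nabla_X Y)^s = 2367/328, (nabla_X Y)^t = -32801/3104


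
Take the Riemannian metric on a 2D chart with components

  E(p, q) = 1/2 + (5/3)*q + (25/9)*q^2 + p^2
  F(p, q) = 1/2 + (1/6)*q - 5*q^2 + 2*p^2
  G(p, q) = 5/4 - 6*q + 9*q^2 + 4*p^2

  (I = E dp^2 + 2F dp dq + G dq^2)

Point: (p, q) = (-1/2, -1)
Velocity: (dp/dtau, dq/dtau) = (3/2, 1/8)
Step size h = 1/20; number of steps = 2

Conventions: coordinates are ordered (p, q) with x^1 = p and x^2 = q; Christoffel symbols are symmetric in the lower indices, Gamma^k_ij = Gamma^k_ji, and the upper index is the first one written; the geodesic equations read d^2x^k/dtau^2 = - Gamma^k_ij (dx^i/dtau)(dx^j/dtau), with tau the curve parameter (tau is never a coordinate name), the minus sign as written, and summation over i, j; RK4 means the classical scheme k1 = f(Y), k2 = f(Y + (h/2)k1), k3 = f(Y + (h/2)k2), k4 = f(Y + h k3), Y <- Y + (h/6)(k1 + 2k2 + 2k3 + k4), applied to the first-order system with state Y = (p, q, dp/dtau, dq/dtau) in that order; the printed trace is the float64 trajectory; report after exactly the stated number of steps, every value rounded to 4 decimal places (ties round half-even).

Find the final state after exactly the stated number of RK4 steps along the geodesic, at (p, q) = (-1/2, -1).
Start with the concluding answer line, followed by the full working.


Answer: p = -0.3369, q = -0.9840, dp/dtau = 1.7835, dq/dtau = 0.1996

f(Y) = (dp/dtau, dq/dtau, -Gamma^p_ij Y'^i Y'^j, -Gamma^q_ij Y'^i Y'^j) with the Gammas evaluated at the stage position; h = 0.050000; intermediate values shown to 6 dp
step 0: p = -0.5000, q = -1.0000, dp/dtau = 1.5000, dq/dtau = 0.1250
step 1:
  k1: at (p, q) = (-0.500000, -1.000000), (dp/dtau, dq/dtau) = (1.500000, 0.125000); Gamma_ppp = -0.600722, Gamma_ppq = -2.840320, Gamma_pqq = 10.844089, Gamma_qpp = -0.148323, Gamma_qpq = -0.802010, Gamma_qqq = 1.923693; k1 = (1.500000, 0.125000, 2.247306, 0.604422)
  k2: at (p, q) = (-0.462500, -0.996875), (dp/dtau, dq/dtau) = (1.556183, 0.140111); Gamma_ppp = -0.570471, Gamma_ppq = -3.093056, Gamma_pqq = 11.670160, Gamma_qpp = -0.135889, Gamma_qpq = -0.872711, Gamma_qqq = 2.179946; k2 = (1.556183, 0.140111, 2.501221, 0.666856)
  k3: at (p, q) = (-0.461095, -0.996497), (dp/dtau, dq/dtau) = (1.562531, 0.141671); Gamma_ppp = -0.569403, Gamma_ppq = -3.102331, Gamma_pqq = 11.702692, Gamma_qpp = -0.135429, Gamma_qpq = -0.875179, Gamma_qqq = 2.189164; k3 = (1.562531, 0.141671, 2.528816, 0.674180)
  k4: at (p, q) = (-0.421873, -0.992916), (dp/dtau, dq/dtau) = (1.626441, 0.158709); Gamma_ppp = -0.523369, Gamma_ppq = -3.398852, Gamma_pqq = 12.680511, Gamma_qpp = -0.117986, Gamma_qpq = -0.958475, Gamma_qqq = 2.490167; k4 = (1.626441, 0.158709, 2.819766, 0.744209)
  Y <- Y + (h/6)(k1 + 2k2 + 2k3 + k4): p = -0.4220, q = -0.9929, dp/dtau = 1.6261, dq/dtau = 0.1586
step 2:
  k1: at (p, q) = (-0.421968, -0.992939), (dp/dtau, dq/dtau) = (1.626060, 0.158589); Gamma_ppp = -0.523482, Gamma_ppq = -3.398144, Gamma_pqq = 12.678045, Gamma_qpp = -0.118029, Gamma_qpq = -0.958284, Gamma_qqq = 2.489458; k1 = (1.626060, 0.158589, 2.817858, 0.743702)
  k2: at (p, q) = (-0.381316, -0.988975), (dp/dtau, dq/dtau) = (1.696506, 0.177182); Gamma_ppp = -0.456383, Gamma_ppq = -3.741802, Gamma_pqq = 13.820206, Gamma_qpp = -0.094014, Gamma_qpq = -1.055144, Gamma_qqq = 2.838819; k2 = (1.696506, 0.177182, 3.129163, 0.815796)
  k3: at (p, q) = (-0.379555, -0.988510), (dp/dtau, dq/dtau) = (1.704289, 0.178984); Gamma_ppp = -0.453376, Gamma_ppq = -3.756482, Gamma_pqq = 13.871960, Gamma_qpp = -0.092931, Gamma_qpq = -1.059095, Gamma_qqq = 2.853552; k3 = (1.704289, 0.178984, 3.164243, 0.824646)
  k4: at (p, q) = (-0.336753, -0.983990), (dp/dtau, dq/dtau) = (1.784272, 0.199821); Gamma_ppp = -0.354226, Gamma_ppq = -4.160922, Gamma_pqq = 15.228235, Gamma_qpp = -0.058974, Gamma_qpq = -1.173225, Gamma_qqq = 3.265362; k4 = (1.784272, 0.199821, 3.486716, 0.893963)
  Y <- Y + (h/6)(k1 + 2k2 + 2k3 + k4): p = -0.3369, q = -0.9840, dp/dtau = 1.7835, dq/dtau = 0.1996


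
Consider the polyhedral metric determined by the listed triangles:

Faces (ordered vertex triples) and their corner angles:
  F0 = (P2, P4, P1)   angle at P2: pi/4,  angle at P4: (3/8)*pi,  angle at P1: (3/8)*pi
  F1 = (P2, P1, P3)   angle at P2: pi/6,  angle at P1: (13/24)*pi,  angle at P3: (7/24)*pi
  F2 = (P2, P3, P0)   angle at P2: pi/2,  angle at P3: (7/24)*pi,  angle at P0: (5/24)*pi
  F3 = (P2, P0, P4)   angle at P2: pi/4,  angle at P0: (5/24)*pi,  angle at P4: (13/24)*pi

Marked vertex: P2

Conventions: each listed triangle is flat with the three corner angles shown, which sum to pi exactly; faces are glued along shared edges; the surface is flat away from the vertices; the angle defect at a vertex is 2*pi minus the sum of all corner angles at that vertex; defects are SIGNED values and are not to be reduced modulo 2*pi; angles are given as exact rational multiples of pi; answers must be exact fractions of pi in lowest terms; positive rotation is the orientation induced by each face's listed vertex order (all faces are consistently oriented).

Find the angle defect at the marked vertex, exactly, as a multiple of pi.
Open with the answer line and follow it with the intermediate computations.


Answer: defect(P2) = (5/6)*pi

Sum of corner angles at P2: (7/6)*pi
defect = 2*pi - (7/6)*pi


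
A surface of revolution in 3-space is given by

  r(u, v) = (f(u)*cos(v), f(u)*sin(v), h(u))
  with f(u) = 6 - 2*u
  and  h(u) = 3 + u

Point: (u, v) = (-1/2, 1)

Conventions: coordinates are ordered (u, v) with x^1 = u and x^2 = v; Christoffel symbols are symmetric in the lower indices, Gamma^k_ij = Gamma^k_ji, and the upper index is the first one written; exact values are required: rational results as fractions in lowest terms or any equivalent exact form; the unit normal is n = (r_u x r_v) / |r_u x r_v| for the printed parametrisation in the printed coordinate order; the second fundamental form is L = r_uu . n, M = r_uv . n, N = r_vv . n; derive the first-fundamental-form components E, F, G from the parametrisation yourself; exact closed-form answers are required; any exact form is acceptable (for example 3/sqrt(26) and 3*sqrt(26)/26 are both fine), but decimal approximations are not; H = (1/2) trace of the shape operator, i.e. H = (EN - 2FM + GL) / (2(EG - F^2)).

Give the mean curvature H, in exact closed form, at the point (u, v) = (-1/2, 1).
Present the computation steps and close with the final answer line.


f = 7, f' = -2, f'' = 0, h' = 1, h'' = 0
E = 5, F = 0, G = 49; answer radicand W^2 = 5
unnormalised second-form numerators: l = 0, m = 0, n = 7; L = l/sqrt(5), and similarly M = m/sqrt(W^2), N = n/sqrt(W^2)
H = (E*n - 2*F*m + G*l) / (2*(EG - F^2)*sqrt(W^2)); E*n - 2*F*m + G*l = 35, EG - F^2 = 245, so H = (1/14)/sqrt(5)

Answer: H = sqrt(5)/70


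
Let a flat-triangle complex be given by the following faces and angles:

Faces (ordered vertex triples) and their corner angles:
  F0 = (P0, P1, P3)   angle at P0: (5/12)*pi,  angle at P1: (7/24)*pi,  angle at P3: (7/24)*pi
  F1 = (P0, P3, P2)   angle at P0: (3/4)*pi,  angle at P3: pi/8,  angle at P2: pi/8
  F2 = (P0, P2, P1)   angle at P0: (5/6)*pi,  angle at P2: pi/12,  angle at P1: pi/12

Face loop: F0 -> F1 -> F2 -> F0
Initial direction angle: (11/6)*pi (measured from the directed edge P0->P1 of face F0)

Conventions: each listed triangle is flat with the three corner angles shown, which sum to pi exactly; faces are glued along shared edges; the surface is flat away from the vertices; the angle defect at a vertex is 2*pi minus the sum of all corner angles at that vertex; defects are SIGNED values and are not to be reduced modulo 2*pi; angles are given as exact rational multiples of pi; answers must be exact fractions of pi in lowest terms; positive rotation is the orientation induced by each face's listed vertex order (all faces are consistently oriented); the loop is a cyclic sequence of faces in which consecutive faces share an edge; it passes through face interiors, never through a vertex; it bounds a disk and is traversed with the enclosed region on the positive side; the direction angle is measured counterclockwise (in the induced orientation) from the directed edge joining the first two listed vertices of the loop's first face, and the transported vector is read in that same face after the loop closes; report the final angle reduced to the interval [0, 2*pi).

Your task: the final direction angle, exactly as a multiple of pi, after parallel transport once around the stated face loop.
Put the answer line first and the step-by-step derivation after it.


Answer: final direction angle = (11/6)*pi

enclosed vertex P0: corner angles sum to 2*pi, defect = 2*pi - 2*pi = 0
transport around the loop rotates by the sum of enclosed defects; add to the initial angle mod 2*pi
final angle = (11/6)*pi + 0 = (11/6)*pi (mod 2*pi)


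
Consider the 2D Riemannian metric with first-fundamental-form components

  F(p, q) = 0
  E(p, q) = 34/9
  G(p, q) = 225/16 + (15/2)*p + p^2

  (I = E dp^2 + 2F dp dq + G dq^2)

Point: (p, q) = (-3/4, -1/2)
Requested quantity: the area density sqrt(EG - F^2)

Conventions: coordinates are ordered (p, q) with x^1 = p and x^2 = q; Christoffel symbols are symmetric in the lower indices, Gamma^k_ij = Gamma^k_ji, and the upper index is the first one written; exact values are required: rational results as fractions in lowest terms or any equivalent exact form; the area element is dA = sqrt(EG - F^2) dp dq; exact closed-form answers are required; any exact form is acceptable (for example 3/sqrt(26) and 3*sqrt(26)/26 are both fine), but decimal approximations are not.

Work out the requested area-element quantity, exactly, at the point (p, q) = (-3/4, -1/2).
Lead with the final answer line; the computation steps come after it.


Answer: sqrt(EG - F^2) = sqrt(34)

E = 34/9, F = 0, G = 9; EG - F^2 = 34


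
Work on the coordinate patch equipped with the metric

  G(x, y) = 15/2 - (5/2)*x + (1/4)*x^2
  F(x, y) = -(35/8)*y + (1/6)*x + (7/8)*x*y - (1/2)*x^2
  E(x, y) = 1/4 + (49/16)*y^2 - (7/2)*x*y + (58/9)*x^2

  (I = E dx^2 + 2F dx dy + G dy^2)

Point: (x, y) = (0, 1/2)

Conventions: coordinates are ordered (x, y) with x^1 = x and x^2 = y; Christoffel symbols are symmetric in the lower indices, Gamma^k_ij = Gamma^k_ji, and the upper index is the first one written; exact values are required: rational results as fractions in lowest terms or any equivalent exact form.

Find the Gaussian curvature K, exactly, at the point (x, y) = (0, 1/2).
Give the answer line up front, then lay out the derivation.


Answer: K = -902432/315375

E = 65/64, F = -35/16, G = 15/2, EG - F^2 = 725/256 at the point
E_x = -7/4, E_y = 49/16, F_x = 29/48, F_y = -35/8, G_x = -5/2, G_y = 0
E_yy = 49/8, F_xy = 7/8, G_xx = 1/2
Evaluate Brioschi's two determinant matrices M1, M2 and divide by (EG - F^2)^2.
M1 = [[-E_yy/2 + F_xy - G_xx/2, E_x/2, F_x - E_y/2], [F_y - G_x/2, E, F], [G_y/2, F, G]] = [[-39/16, -7/8, -89/96], [-25/8, 65/64, -35/16], [0, -35/16, 15/2]]; det M1 = -103675/3072
M2 = [[0, E_y/2, G_x/2], [E_y/2, E, F], [G_x/2, F, G]] = [[0, 49/32, -5/4], [49/32, 65/64, -35/16], [-5/4, -35/16, 15/2]]; det M2 = -22115/2048
det M1 - det M2 = -141005/6144; K = -141005/6144 / (725/256)^2 = -902432/315375


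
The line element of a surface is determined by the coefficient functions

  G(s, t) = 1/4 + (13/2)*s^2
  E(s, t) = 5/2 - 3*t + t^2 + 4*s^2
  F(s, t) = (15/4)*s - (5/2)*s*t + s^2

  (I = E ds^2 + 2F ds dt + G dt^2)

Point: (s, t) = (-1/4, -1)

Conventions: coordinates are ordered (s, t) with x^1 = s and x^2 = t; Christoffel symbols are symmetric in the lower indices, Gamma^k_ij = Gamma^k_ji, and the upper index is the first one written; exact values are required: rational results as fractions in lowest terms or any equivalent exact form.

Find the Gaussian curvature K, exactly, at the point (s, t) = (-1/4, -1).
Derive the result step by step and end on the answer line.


E = 27/4, F = -3/2, G = 21/32, EG - F^2 = 279/128 at the point
E_s = -2, E_t = -5, F_s = 23/4, F_t = 5/8, G_s = -13/4, G_t = 0
E_tt = 2, F_st = -5/2, G_ss = 13
By Brioschi, K is (det M1 - det M2) divided by (EG - F^2) squared.
M1 = [[-E_tt/2 + F_st - G_ss/2, E_s/2, F_s - E_t/2], [F_t - G_s/2, E, F], [G_t/2, F, G]] = [[-10, -1, 33/4], [9/4, 27/4, -3/2], [0, -3/2, 21/32]]; det M1 = -6165/128
M2 = [[0, E_t/2, G_s/2], [E_t/2, E, F], [G_s/2, F, G]] = [[0, -5/2, -13/8], [-5/2, 27/4, -3/2], [-13/8, -3/2, 21/32]]; det M2 = -8733/256
det M1 - det M2 = -3597/256; K = -3597/256 / (279/128)^2 = -76736/25947

Answer: K = -76736/25947


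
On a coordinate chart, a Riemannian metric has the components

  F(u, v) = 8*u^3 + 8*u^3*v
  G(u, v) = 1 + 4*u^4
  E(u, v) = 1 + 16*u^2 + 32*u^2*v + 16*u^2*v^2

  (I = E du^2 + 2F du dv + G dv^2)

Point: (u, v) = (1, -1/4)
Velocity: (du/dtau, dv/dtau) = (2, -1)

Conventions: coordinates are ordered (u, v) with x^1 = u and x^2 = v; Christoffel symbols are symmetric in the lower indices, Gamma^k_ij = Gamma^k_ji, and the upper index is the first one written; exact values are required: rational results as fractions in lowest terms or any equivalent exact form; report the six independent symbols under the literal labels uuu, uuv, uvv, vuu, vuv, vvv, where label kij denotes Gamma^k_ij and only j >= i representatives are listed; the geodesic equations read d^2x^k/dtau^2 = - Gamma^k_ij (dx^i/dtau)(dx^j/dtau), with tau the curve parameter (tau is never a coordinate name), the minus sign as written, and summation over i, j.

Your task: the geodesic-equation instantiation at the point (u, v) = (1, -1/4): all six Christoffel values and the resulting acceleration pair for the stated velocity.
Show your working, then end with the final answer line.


E = 10, F = 6, G = 5 at the point
E_u = 18, E_v = 24, F_u = 18, F_v = 8, G_u = 16, G_v = 0
EG - F^2 = 14;  g^inv = (1/14) * [[5, -6], [-6, 10]]
first-kind symbols [ij,l] = (1/2)(d_i g_jl + d_j g_il - d_l g_ij): [uu,u] = E_u/2 = 9, [uu,v] = F_u - E_v/2 = 6, [uv,u] = E_v/2 = 12, [uv,v] = G_u/2 = 8, [vv,u] = F_v - G_u/2 = 0, [vv,v] = G_v/2 = 0
Gamma^u_ij = (G*[ij,u] - F*[ij,v])/(EG - F^2), Gamma^v_ij = (E*[ij,v] - F*[ij,u])/(EG - F^2)
Gamma_uuu = 9/14, Gamma_uuv = 6/7, Gamma_uvv = 0, Gamma_vuu = 3/7, Gamma_vuv = 4/7, Gamma_vvv = 0
d^2u/dtau^2 = -(Gamma_uuu*(2)^2 + 2*Gamma_uuv*(2)*(-1) + Gamma_uvv*(-1)^2) = 6/7
d^2v/dtau^2 = -(Gamma_vuu*(2)^2 + 2*Gamma_vuv*(2)*(-1) + Gamma_vvv*(-1)^2) = 4/7

Answer: Gamma_uuu = 9/14, Gamma_uuv = 6/7, Gamma_uvv = 0, Gamma_vuu = 3/7, Gamma_vuv = 4/7, Gamma_vvv = 0; accelerations (d^2u/dtau^2, d^2v/dtau^2) = (6/7, 4/7)
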